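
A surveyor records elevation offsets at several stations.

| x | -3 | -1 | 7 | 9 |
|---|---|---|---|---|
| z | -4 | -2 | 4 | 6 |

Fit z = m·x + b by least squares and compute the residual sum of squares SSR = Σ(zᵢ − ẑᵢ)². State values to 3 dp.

SSR = 0.154

From the data, Σx·x = 140, Σx = 12, Σ1 = 4.
Right-hand side: Σx·z = 96, Σz = 4.
Eliminating b: 4·(row 1) − 12·(row 2) gives 416·m = 4·96 − 12·4 = 336, so m = 21/26.
Then b = (4 − 12·(21/26))/4 = -37/26.
Residuals: -2/13, 3/13, -3/13, 2/13; SSR = 2/13.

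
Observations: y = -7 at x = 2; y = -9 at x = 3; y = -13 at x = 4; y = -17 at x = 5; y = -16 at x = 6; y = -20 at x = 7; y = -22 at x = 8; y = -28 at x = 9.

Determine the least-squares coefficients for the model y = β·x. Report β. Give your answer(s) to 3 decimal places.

Compute the Gram sums: Σx·x = 284.
For Mᵀy: Σx·y = -842.
MᵀM·[β]ᵀ = Mᵀy becomes [[284]]·[β]ᵀ = [-842]ᵀ.
β = (-842)/284 = -2.96479.

β = -2.965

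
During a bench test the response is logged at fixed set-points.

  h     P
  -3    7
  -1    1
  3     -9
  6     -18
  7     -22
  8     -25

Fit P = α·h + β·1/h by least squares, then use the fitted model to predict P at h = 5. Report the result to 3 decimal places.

Normal-equation sums: Σh·h = 168, Σh·1/h = 6, Σ1/h·1/h = 4033/3136.
For MᵀP: Σh·P = -511, Σ1/h·P = -2621/168.
Normal equations: [[168, 6]; [6, 4033/3136]]·[α, β]ᵀ = [-511, -2621/168]ᵀ.
det = 168·(4033/3136) − 6² = 10083/56.
α = ((-511)·(4033/3136) − 6·(-2621/168))/(10083/56) = -252473/80664; β = (168·(-2621/168) − 6·(-511))/(10083/56) = 24920/10083.
At h = 5: P̂ = (-252473/80664)·(5) + (24920/10083)·(1/5) = -1222493/80664.

P̂ = -15.155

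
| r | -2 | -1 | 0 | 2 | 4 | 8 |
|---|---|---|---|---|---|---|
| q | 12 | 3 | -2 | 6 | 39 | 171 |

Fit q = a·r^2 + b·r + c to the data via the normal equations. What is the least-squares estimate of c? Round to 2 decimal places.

From the data, Σr^2·r^2 = 4385, Σr^2·r = 575, Σr^2 = 89, Σr·r = 89, Σr = 11, Σ1 = 6.
Moment sums: Σr^2·q = 11643, Σr·q = 1509, Σq = 229.
Inverting the 3×3 Gram matrix, [a, b, c]ᵀ = [4252/1477, -2069/1477, -2906/1477]ᵀ.

c = -1.97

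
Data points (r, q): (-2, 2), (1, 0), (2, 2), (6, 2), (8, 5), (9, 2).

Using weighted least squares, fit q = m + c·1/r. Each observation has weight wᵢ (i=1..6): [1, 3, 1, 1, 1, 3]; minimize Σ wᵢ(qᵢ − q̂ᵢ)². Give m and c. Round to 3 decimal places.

m = 2.426, c = -2.002

Compute the Gram sums: Σwᵢ·1 = 10, Σwᵢ·1/r = 29/8, Σwᵢ·1/r·1/r = 6187/1728.
Right-hand side: Σwᵢ·q = 17, Σwᵢ·1/r·q = 13/8.
Normal equations: [[10, 29/8]; [29/8, 6187/1728]]·[m, c]ᵀ = [17, 13/8]ᵀ.
Eliminating c: (6187/1728)·(row 1) − (29/8)·(row 2) gives (39163/1728)·m = (6187/1728)·17 − (29/8)·(13/8) = 11875/216, so m = 95000/39163.
Then c = ((13/8) − (29/8)·(95000/39163))/(6187/1728) = -78408/39163.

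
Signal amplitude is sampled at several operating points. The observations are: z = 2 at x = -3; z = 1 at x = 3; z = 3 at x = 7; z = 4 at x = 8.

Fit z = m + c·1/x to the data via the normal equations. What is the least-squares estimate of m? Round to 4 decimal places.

Sums needed: Σ1 = 4, Σ1/x = 15/56, Σ1/x·1/x = 7289/28224.
For Mᵀz: Σz = 10, Σ1/x·z = 25/42.
Eliminating c: (7289/28224)·(row 1) − (15/56)·(row 2) gives (27131/28224)·m = (7289/28224)·10 − (15/56)·(25/42) = 4885/2016, so m = 68390/27131.
Then c = ((25/42) − (15/56)·(68390/27131))/(7289/28224) = -8400/27131.

m = 2.5207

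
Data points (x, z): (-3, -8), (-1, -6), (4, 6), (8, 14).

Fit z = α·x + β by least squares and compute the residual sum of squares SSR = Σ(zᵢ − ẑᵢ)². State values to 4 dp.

SSR = 2.5135

Forming AᵀA = [[90, 8]; [8, 4]] and Aᵀz = [166, 6]ᵀ gives AᵀA·[α, β]ᵀ = Aᵀz.
Eliminating β: 4·(row 1) − 8·(row 2) gives 296·α = 4·166 − 8·6 = 616, so α = 77/37.
Then β = (6 − 8·(77/37))/4 = -197/74.
Residuals: 67/74, -93/74, 25/74, 1/74; SSR = 93/37.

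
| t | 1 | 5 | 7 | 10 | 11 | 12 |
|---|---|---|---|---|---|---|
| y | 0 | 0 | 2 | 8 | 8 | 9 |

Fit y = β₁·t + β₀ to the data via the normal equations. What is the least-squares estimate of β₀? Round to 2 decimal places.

β₀ = -2.79

Setting ∂/∂β₁ … = 0 gives: 440·β₁ + 46·β₀ = 290;  46·β₁ + 6·β₀ = 27.
(Σt·t = 440, Σt = 46, Σ1 = 6, Σt·y = 290, Σy = 27.)
det = 440·6 − 46² = 524.
β₁ = (290·6 − 46·27)/524 = 249/262; β₀ = (440·27 − 46·290)/524 = -365/131.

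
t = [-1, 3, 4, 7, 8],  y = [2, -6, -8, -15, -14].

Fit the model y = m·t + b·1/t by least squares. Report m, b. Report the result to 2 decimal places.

m = -1.93, b = -0.21

With design matrix X, XᵀX = [[139, 5]; [5, 34141/28224]] and Xᵀy = [-269, -277/28]ᵀ.
Eliminating b: (34141/28224)·(row 1) − 5·(row 2) gives (4039999/28224)·m = (34141/28224)·(-269) − 5·(-277/28) = -7787849/28224, so m = -7787849/4039999.
Then b = ((-277/28) − 5·(-7787849/4039999))/(34141/28224) = -849744/4039999.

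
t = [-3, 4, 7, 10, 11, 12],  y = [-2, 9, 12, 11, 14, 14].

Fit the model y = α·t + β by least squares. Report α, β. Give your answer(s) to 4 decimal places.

Forming XᵀX = [[439, 41]; [41, 6]] and Xᵀy = [558, 58]ᵀ gives XᵀX·[α, β]ᵀ = Xᵀy.
Eliminating β: 6·(row 1) − 41·(row 2) gives 953·α = 6·558 − 41·58 = 970, so α = 970/953.
Then β = (58 − 41·(970/953))/6 = 2584/953.

α = 1.0178, β = 2.7114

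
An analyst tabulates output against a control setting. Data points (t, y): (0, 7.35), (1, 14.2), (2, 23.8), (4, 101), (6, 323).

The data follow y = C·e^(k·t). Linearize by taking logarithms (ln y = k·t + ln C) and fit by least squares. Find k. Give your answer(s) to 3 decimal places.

Let Y = ln y. Fitting Y = k·t + ln C by least squares:
Σt = 13.0000, Σ(t)² = 57.0000, Σln y = 18.2104, Σt·ln y = 62.1190.
Equations: 57.0000·k + 13.0000·ln C = 62.1190;  13.0000·k + 5·ln C = 18.2104.
Solving (det = 116.0000): k = 0.63672, ln C = 1.98660.

k = 0.637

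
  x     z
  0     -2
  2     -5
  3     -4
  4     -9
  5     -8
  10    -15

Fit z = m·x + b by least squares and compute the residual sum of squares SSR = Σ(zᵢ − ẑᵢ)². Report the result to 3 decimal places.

SSR = 7.247

With design matrix M, MᵀM = [[154, 24]; [24, 6]] and Mᵀz = [-248, -43]ᵀ.
Δ = 154·6 − 24² = 348.
m = ((-248)·6 − 24·(-43))/348 = -38/29; b = (154·(-43) − 24·(-248))/348 = -335/174.
Residuals: -13/174, -79/174, 323/174, -11/6, 83/174, 5/174; SSR = 1261/174.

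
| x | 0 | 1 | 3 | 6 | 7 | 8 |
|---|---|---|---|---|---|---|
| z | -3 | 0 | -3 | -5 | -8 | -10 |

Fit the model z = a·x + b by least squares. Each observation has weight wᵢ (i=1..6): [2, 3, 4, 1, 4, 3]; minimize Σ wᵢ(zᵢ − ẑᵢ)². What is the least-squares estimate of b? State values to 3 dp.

Entries of AᵀWA: Σwᵢ·x·x = 463, Σwᵢ·x = 73, Σwᵢ·1 = 17.
For AᵀWz: Σwᵢ·x·z = -530, Σwᵢ·z = -85.
Δ = 463·17 − 73² = 2542.
a = ((-530)·17 − 73·(-85))/2542 = -2805/2542; b = (463·(-85) − 73·(-530))/2542 = -665/2542.

b = -0.262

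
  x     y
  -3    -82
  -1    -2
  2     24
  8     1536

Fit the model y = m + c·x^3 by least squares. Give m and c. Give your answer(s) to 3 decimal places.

m = -0.016, c = 3.000

With design matrix M, MᵀM = [[4, 492]; [492, 262938]] and Mᵀy = [1476, 788840]ᵀ.
Eliminating c: 262938·(row 1) − 492·(row 2) gives 809688·m = 262938·1476 − 492·788840 = -12792, so m = -533/33737.
Then c = (788840 − 492·(-533/33737))/262938 = 303646/101211.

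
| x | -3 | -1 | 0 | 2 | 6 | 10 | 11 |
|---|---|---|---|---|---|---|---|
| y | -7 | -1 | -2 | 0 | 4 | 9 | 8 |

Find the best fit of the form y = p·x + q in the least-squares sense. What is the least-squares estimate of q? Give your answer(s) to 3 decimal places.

Compute the Gram sums: Σx·x = 271, Σx = 25, Σ1 = 7.
Right-hand side: Σx·y = 224, Σy = 11.
Eliminating q: 7·(row 1) − 25·(row 2) gives 1272·p = 7·224 − 25·11 = 1293, so p = 431/424.
Then q = (11 − 25·(431/424))/7 = -873/424.

q = -2.059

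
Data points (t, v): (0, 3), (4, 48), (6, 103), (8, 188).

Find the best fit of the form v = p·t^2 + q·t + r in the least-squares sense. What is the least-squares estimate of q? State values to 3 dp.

q = -1.307

The normal system AᵀA·[p, q, r]ᵀ = Aᵀv is [[5648, 792, 116]; [792, 116, 18]; [116, 18, 4]]·[p, q, r]ᵀ = [16508, 2314, 342]ᵀ.
Inverting the 3×3 Gram matrix, [p, q, r]ᵀ = [535/176, -115/88, 71/22]ᵀ.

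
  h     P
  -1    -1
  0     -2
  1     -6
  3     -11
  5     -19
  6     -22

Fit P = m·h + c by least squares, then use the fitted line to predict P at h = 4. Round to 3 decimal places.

P̂ = -15.364

The normal system XᵀX·[m, c]ᵀ = XᵀP is [[72, 14]; [14, 6]]·[m, c]ᵀ = [-265, -61]ᵀ.
det = 72·6 − 14² = 236.
m = ((-265)·6 − 14·(-61))/236 = -184/59; c = (72·(-61) − 14·(-265))/236 = -341/118.
At h = 4: P̂ = (-184/59)·(4) + (-341/118)·(1) = -1813/118.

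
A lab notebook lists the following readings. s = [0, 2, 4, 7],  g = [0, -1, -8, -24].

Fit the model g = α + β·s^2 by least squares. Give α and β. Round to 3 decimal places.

α = 0.344, β = -0.498

Sums needed: Σ1 = 4, Σs^2 = 69, Σs^2·s^2 = 2673.
Moment sums: Σg = -33, Σs^2·g = -1308.
So MᵀM·[α, β]ᵀ = Mᵀg: [[4, 69]; [69, 2673]]·[α, β]ᵀ = [-33, -1308]ᵀ.
Δ = 4·2673 − 69² = 5931.
α = ((-33)·2673 − 69·(-1308))/5931 = 227/659; β = (4·(-1308) − 69·(-33))/5931 = -985/1977.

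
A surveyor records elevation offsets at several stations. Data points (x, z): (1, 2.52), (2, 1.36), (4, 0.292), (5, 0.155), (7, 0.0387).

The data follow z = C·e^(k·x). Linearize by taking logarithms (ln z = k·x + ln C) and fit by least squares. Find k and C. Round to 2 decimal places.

Taking logs, ln z = k·x + ln C, so regress ln z on x.
Sums: Σx = 19.0000, Σ(x)² = 95.0000, Σln z = -5.1155, Σx·ln z = -35.4698.
Normal system: [[95.0000, 19.0000]; [19.0000, 5]]·[k, ln C]ᵀ = [-35.4698, -5.1155]ᵀ.
Solving (det = 114.0000): k = -0.70311, ln C = 1.64872, so C = exp(1.64872) = 5.20032.

k = -0.70, C = 5.20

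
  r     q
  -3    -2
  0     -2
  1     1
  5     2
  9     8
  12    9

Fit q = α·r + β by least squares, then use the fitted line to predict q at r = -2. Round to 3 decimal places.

q̂ = -2.199

The normal system MᵀM·[α, β]ᵀ = Mᵀq is [[260, 24]; [24, 6]]·[α, β]ᵀ = [197, 16]ᵀ.
det = 260·6 − 24² = 984.
α = (197·6 − 24·16)/984 = 133/164; β = (260·16 − 24·197)/984 = -71/123.
At r = -2: q̂ = (133/164)·(-2) + (-71/123)·(1) = -541/246.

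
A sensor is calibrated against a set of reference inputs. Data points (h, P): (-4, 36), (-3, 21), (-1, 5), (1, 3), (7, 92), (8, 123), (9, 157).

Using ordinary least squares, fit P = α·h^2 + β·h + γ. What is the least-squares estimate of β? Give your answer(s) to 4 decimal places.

Compute the Gram sums: Σh^2·h^2 = 13397, Σh^2·h = 1493, Σh^2 = 221, Σh·h = 221, Σh = 17, Σ1 = 7.
Moment sums: Σh^2·P = 25870, Σh·P = 2832, ΣP = 437.
Solving the 3×3 system (Gaussian elimination) gives α = 416879/209328, β = -155777/209328, γ = 47483/34888.

β = -0.7442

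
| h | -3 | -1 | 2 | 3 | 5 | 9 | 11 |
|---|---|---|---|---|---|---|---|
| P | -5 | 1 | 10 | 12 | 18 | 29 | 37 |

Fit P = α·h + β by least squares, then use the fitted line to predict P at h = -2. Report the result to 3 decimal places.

P̂ = -2.156

With design matrix A, AᵀA = [[250, 26]; [26, 7]] and AᵀP = [828, 102]ᵀ.
det = 250·7 − 26² = 1074.
α = (828·7 − 26·102)/1074 = 524/179; β = (250·102 − 26·828)/1074 = 662/179.
At h = -2: P̂ = (524/179)·(-2) + (662/179)·(1) = -386/179.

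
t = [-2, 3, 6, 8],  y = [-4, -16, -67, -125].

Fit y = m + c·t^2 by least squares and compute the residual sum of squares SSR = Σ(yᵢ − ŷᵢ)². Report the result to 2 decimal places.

SSR = 4.95

From the data, Σ1 = 4, Σt^2 = 113, Σt^2·t^2 = 5489.
For Aᵀy: Σy = -212, Σt^2·y = -10572.
AᵀA·[m, c]ᵀ = Aᵀy becomes [[4, 113]; [113, 5489]]·[m, c]ᵀ = [-212, -10572]ᵀ.
Δ = 4·5489 − 113² = 9187.
m = ((-212)·5489 − 113·(-10572))/9187 = 30968/9187; c = (4·(-10572) − 113·(-212))/9187 = -18332/9187.
Residuals: 5612/9187, -12972/9187, 13455/9187, -6095/9187; SSR = 45494/9187.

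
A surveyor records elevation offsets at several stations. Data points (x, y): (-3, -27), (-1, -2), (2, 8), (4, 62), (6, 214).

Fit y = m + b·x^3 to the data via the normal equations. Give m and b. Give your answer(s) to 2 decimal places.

Forming MᵀM = [[5, 260]; [260, 51546]] and Mᵀy = [255, 50987]ᵀ gives MᵀM·[m, b]ᵀ = Mᵀy.
Eliminating b: 51546·(row 1) − 260·(row 2) gives 190130·m = 51546·255 − 260·50987 = -112390, so m = -11239/19013.
Then b = (50987 − 260·(-11239/19013))/51546 = 37727/38026.

m = -0.59, b = 0.99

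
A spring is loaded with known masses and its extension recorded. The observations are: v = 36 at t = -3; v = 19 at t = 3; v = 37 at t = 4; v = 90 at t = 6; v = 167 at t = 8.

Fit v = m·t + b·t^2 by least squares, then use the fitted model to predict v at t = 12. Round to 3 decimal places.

Normal-equation sums: Σt·t = 134, Σt·t^2 = 792, Σt^2·t^2 = 5810.
And Σt·v = 1973, Σt^2·v = 15015.
Eliminating b: 5810·(row 1) − 792·(row 2) gives 151276·m = 5810·1973 − 792·15015 = -428750, so m = -214375/75638.
Then b = (15015 − 792·(-214375/75638))/5810 = 224697/75638.
At t = 12: v̂ = (-214375/75638)·(12) + (224697/75638)·(144) = 14891934/37819.

v̂ = 393.769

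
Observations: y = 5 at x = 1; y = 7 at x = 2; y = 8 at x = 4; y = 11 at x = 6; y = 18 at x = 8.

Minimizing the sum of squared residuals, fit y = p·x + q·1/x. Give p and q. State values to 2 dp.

Setting ∂/∂p … = 0 gives: 121·p + 5·q = 261;  5·p + (781/576)·q = 175/12.
det = 121·(781/576) − 5² = 80101/576.
p = (261·(781/576) − 5·(175/12))/(80101/576) = 161841/80101; q = (121·(175/12) − 5·261)/(80101/576) = 264720/80101.

p = 2.02, q = 3.30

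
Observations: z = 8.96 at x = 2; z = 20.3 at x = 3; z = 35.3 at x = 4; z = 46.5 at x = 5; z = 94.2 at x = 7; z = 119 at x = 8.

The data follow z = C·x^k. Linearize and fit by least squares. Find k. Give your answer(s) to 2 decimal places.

k = 1.84

With ln zᵢ as the transformed response and ln xᵢ as the regressor:
Σln x = 8.8128, Σ(ln x)² = 14.3101, Σln z = 21.9313, Σln x·ln z = 34.7303.
Equations: 14.3101·k + 8.8128·ln C = 34.7303;  8.8128·k + 6·ln C = 21.9313.
Slope k = (n·Σln x·ln z − Σln x·Σln z)/(n·Σ(ln x)² − (Σln x)²) = (6·34.7303 − 8.8128·21.9313)/8.1947 = 1.84323; ln C = (Σln z − k·Σln x)/n = 0.94786.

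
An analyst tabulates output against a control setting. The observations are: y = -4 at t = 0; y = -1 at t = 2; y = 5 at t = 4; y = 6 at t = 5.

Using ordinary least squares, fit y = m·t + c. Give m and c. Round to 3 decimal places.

Compute the Gram sums: Σt·t = 45, Σt = 11, Σ1 = 4.
And Σt·y = 48, Σy = 6.
Δ = 45·4 − 11² = 59.
m = (48·4 − 11·6)/59 = 126/59; c = (45·6 − 11·48)/59 = -258/59.

m = 2.136, c = -4.373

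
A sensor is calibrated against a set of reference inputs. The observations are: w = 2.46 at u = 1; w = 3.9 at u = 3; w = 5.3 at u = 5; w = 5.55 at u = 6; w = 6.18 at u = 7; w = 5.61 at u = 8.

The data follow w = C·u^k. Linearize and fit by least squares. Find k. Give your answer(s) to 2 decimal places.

k = 0.44

Let Y = ln w. Fitting Y = k·ln u + ln C by least squares:
AᵀA = [[15.1183, 8.5252]; [8.5252, 6]], rhs = [14.3802, 9.1885]ᵀ  (here Σln u = 8.5252, Σ(ln u)² = 15.1183, Σln w = 9.1885, Σln u·ln w = 14.3802).
Solving (det = 18.0313): k = 0.44077, ln C = 0.90515.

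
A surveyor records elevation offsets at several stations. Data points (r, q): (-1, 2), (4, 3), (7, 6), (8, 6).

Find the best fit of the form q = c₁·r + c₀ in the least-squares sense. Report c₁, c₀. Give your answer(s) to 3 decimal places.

c₁ = 0.480, c₀ = 2.092

The normal system XᵀX·[c₁, c₀]ᵀ = Xᵀq is [[130, 18]; [18, 4]]·[c₁, c₀]ᵀ = [100, 17]ᵀ.
Determinant 130·4 − 18² = 196.
c₁ = (100·4 − 18·17)/196 = 47/98; c₀ = (130·17 − 18·100)/196 = 205/98.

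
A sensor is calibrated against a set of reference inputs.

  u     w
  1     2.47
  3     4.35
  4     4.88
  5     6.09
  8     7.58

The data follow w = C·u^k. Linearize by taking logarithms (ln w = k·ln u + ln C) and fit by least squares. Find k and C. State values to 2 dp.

k = 0.54, C = 2.43

Linearized form: ln w = k·ln u + ln C. From the 5 transformed points,
Sums: Σln u = 6.1738, Σ(ln u)² = 10.0431, Σln w = 7.7917, Σln u·ln w = 10.9323.
Normal system: [[10.0431, 6.1738]; [6.1738, 5]]·[k, ln C]ᵀ = [10.9323, 7.7917]ᵀ.
Δ = 10.0431·5 − (6.1738)² = 12.1000; k = (10.9323·5 − 6.1738·7.7917)/12.1000 = 0.54190, ln C = (10.0431·7.7917 − 6.1738·10.9323)/12.1000 = 0.88923, so C = exp(0.88923) = 2.43325.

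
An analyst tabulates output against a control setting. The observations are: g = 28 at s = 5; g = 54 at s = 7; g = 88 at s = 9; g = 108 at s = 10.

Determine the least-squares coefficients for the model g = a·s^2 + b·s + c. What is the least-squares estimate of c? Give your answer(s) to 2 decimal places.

Normal-equation sums: Σs^2·s^2 = 19587, Σs^2·s = 2197, Σs^2 = 255, Σs·s = 255, Σs = 31, Σ1 = 4.
And Σs^2·g = 21274, Σs·g = 2390, Σg = 278.
MᵀM·[a, b, c]ᵀ = Mᵀg becomes [[19587, 2197, 255]; [2197, 255, 31]; [255, 31, 4]]·[a, b, c]ᵀ = [21274, 2390, 278]ᵀ.
Solving the 3×3 system (Gaussian elimination) gives a = 1, b = 1, c = -2.

c = -2.00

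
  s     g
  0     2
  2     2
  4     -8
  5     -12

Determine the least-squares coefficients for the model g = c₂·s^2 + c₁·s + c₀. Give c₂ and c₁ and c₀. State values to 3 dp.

c₂ = -0.796, c₁ = 0.972, c₀ = 2.286

Forming AᵀA = [[897, 197, 45]; [197, 45, 11]; [45, 11, 4]] and Aᵀg = [-420, -88, -16]ᵀ gives AᵀA·[c₂, c₁, c₀]ᵀ = Aᵀg.
Row-reducing yields c₂ = -317/398, c₁ = 387/398, c₀ = 455/199.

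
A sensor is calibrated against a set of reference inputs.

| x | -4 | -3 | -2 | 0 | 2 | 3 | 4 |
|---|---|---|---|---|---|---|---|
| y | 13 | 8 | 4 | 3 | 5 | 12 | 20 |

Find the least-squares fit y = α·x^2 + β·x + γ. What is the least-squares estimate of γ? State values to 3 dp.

With design matrix A, AᵀA = [[706, 0, 58]; [0, 58, 0]; [58, 0, 7]] and Aᵀy = [744, 42, 65]ᵀ.
Row-reducing yields α = 719/789, β = 21/29, γ = 1369/789.

γ = 1.735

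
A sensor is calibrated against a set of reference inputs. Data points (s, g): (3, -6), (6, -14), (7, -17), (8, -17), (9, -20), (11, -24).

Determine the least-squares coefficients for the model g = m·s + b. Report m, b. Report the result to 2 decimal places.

m = -2.21, b = -0.16

The normal equations are: 360·m + 44·b = -801;  44·m + 6·b = -98.
Determinant 360·6 − 44² = 224.
m = ((-801)·6 − 44·(-98))/224 = -247/112; b = (360·(-98) − 44·(-801))/224 = -9/56.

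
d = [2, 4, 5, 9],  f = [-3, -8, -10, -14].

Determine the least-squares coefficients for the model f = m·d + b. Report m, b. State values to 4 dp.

m = -1.5000, b = -1.2500

Normal-equation sums: Σd·d = 126, Σd = 20, Σ1 = 4.
And Σd·f = -214, Σf = -35.
So XᵀX·[m, b]ᵀ = Xᵀf: [[126, 20]; [20, 4]]·[m, b]ᵀ = [-214, -35]ᵀ.
Δ = 126·4 − 20² = 104.
m = ((-214)·4 − 20·(-35))/104 = -3/2; b = (126·(-35) − 20·(-214))/104 = -5/4.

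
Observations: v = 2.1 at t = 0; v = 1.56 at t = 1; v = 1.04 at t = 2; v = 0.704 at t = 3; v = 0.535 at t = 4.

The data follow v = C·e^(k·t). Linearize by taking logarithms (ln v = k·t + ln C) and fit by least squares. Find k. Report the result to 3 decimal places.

k = -0.353

With ln vᵢ as the transformed response and tᵢ as the regressor:
Σt = 10.0000, Σ(t)² = 30.0000, Σln v = 0.2494, Σt·ln v = -3.0318.
Equations: 30.0000·k + 10.0000·ln C = -3.0318;  10.0000·k + 5·ln C = 0.2494.
Solving (det = 50.0000): k = -0.35305, ln C = 0.75598.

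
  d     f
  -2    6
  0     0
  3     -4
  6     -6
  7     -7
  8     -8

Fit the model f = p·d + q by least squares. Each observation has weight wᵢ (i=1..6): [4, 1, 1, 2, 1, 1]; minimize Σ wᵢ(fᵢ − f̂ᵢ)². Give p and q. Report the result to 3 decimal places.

p = -1.421, q = 2.426

Compute the Gram sums: Σwᵢ·d·d = 210, Σwᵢ·d = 22, Σwᵢ·1 = 10.
Right-hand side: Σwᵢ·d·f = -245, Σwᵢ·f = -7.
Eliminating q: 10·(row 1) − 22·(row 2) gives 1616·p = 10·(-245) − 22·(-7) = -2296, so p = -287/202.
Then q = ((-7) − 22·(-287/202))/10 = 245/101.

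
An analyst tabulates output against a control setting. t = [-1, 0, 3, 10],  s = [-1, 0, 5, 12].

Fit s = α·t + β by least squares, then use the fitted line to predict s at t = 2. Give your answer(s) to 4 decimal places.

Normal-equation sums: Σt·t = 110, Σt = 12, Σ1 = 4.
For Mᵀs: Σt·s = 136, Σs = 16.
MᵀM·[α, β]ᵀ = Mᵀs becomes [[110, 12]; [12, 4]]·[α, β]ᵀ = [136, 16]ᵀ.
Determinant 110·4 − 12² = 296.
α = (136·4 − 12·16)/296 = 44/37; β = (110·16 − 12·136)/296 = 16/37.
At t = 2: ŝ = (44/37)·(2) + (16/37)·(1) = 104/37.

ŝ = 2.8108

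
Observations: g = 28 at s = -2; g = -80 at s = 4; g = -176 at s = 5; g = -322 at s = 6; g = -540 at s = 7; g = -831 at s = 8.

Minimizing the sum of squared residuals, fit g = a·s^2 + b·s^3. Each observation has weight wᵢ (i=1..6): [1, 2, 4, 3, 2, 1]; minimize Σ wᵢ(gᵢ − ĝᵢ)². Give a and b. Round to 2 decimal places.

a = 2.98, b = -2.00

With design matrix A, AᵀWA = [[15814, 104226]; [104226, 708166]] and AᵀWg = [-160928, -1103032]ᵀ.
Δ = 15814·708166 − 104226² = 335878048.
a = ((-160928)·708166 − 104226·(-1103032))/335878048 = 62554699/20992378; b = (15814·(-1103032) − 104226·(-160928))/335878048 = -41904145/20992378.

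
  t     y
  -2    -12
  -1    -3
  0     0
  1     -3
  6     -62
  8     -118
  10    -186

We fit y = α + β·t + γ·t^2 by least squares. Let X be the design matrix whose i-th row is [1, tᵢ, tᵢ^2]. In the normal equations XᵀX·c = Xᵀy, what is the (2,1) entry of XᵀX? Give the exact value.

22

Row 2 ↔ basis t, column 1 ↔ basis 1, so (XᵀX)_{2,1} = Σᵢ t = (-2)·(1) + (-1)·(1) + (0)·(1) + (1)·(1) + (6)·(1) + (8)·(1) + (10)·(1) = 22.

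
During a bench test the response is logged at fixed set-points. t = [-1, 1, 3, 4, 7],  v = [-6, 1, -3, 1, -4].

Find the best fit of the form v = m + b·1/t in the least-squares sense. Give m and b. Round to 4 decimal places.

Forming XᵀX = [[5, 61/84]; [61/84, 15481/7056]] and Xᵀv = [-11, 159/28]ᵀ gives XᵀX·[m, b]ᵀ = Xᵀv.
Eliminating b: (15481/7056)·(row 1) − (61/84)·(row 2) gives (18421/1764)·m = (15481/7056)·(-11) − (61/84)·(159/28) = -7121/252, so m = -49847/18421.
Then b = ((159/28) − (61/84)·(-49847/18421))/(15481/7056) = 64176/18421.

m = -2.7060, b = 3.4838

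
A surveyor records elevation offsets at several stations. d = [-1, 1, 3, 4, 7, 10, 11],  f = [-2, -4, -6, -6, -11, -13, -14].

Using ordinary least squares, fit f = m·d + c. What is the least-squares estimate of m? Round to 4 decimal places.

Normal-equation sums: Σd·d = 297, Σd = 35, Σ1 = 7.
Moment sums: Σd·f = -405, Σf = -56.
Δ = 297·7 − 35² = 854.
m = ((-405)·7 − 35·(-56))/854 = -125/122; c = (297·(-56) − 35·(-405))/854 = -351/122.

m = -1.0246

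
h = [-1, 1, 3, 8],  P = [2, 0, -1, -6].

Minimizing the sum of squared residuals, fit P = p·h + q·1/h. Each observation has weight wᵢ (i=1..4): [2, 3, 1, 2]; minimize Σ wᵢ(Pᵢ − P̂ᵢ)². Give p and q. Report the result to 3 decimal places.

p = -0.725, q = -0.007

Entries of XᵀWX: Σwᵢ·h·h = 142, Σwᵢ·h·1/h = 8, Σwᵢ·1/h·1/h = 1481/288.
Moment sums: Σwᵢ·h·P = -103, Σwᵢ·1/h·P = -35/6.
XᵀWX·[p, q]ᵀ = XᵀWP becomes [[142, 8]; [8, 1481/288]]·[p, q]ᵀ = [-103, -35/6]ᵀ.
Eliminating q: (1481/288)·(row 1) − 8·(row 2) gives (95935/144)·p = (1481/288)·(-103) − 8·(-35/6) = -139103/288, so p = -139103/191870.
Then q = ((-35/6) − 8·(-139103/191870))/(1481/288) = -624/95935.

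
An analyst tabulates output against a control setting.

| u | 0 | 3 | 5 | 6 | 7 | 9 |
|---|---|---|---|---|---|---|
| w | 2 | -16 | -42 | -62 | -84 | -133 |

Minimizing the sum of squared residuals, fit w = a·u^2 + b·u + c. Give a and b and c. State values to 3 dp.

The normal system AᵀA·[a, b, c]ᵀ = Aᵀw is [[10964, 1440, 200]; [1440, 200, 30]; [200, 30, 6]]·[a, b, c]ᵀ = [-18315, -2415, -335]ᵀ.
Inverting the 3×3 Gram matrix, [a, b, c]ᵀ = [-1909/1276, -237/145, 1409/638]ᵀ.

a = -1.496, b = -1.634, c = 2.208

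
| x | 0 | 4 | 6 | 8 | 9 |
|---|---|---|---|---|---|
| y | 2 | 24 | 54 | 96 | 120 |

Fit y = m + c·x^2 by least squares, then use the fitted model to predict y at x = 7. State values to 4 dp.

ŷ = 73.2952

Entries of MᵀM: Σ1 = 5, Σx^2 = 197, Σx^2·x^2 = 12209.
Moment sums: Σy = 296, Σx^2·y = 18192.
Normal equations: [[5, 197]; [197, 12209]]·[m, c]ᵀ = [296, 18192]ᵀ.
Determinant 5·12209 − 197² = 22236.
m = (296·12209 − 197·18192)/22236 = 7510/5559; c = (5·18192 − 197·296)/22236 = 8162/5559.
At x = 7: ŷ = (7510/5559)·(1) + (8162/5559)·(49) = 135816/1853.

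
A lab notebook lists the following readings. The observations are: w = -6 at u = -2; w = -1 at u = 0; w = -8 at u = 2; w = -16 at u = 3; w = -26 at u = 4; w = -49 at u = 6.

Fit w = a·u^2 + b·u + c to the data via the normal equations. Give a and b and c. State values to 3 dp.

Entries of MᵀM: Σu^2·u^2 = 1665, Σu^2·u = 307, Σu^2 = 69, Σu·u = 69, Σu = 13, Σ1 = 6.
And Σu^2·w = -2380, Σu·w = -450, Σw = -106.
Normal equations: [[1665, 307, 69]; [307, 69, 13]; [69, 13, 6]]·[a, b, c]ᵀ = [-2380, -450, -106]ᵀ.
Row-reducing yields a = -33/28, b = -17/20, c = -159/70.

a = -1.179, b = -0.850, c = -2.271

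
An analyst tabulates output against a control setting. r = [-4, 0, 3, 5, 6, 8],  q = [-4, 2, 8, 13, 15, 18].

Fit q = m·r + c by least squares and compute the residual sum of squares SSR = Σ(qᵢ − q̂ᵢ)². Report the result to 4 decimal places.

Sums needed: Σr·r = 150, Σr = 18, Σ1 = 6.
For Xᵀq: Σr·q = 339, Σq = 52.
XᵀX·[m, c]ᵀ = Xᵀq becomes [[150, 18]; [18, 6]]·[m, c]ᵀ = [339, 52]ᵀ.
Determinant 150·6 − 18² = 576.
m = (339·6 − 18·52)/576 = 61/32; c = (150·52 − 18·339)/576 = 283/96.
Residuals: 65/96, -91/96, -2/3, 25/48, 59/96, -19/96; SSR = 239/96.

SSR = 2.4896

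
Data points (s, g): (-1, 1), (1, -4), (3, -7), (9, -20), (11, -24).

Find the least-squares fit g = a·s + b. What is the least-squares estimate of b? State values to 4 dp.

From the data, Σs·s = 213, Σs = 23, Σ1 = 5.
For Xᵀg: Σs·g = -470, Σg = -54.
XᵀX·[a, b]ᵀ = Xᵀg becomes [[213, 23]; [23, 5]]·[a, b]ᵀ = [-470, -54]ᵀ.
Δ = 213·5 − 23² = 536.
a = ((-470)·5 − 23·(-54))/536 = -277/134; b = (213·(-54) − 23·(-470))/536 = -173/134.

b = -1.2910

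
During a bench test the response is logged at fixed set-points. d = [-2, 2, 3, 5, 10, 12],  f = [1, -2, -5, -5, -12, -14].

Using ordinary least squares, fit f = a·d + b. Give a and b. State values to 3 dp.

Sums needed: Σd·d = 286, Σd = 30, Σ1 = 6.
And Σd·f = -334, Σf = -37.
AᵀA·[a, b]ᵀ = Aᵀf becomes [[286, 30]; [30, 6]]·[a, b]ᵀ = [-334, -37]ᵀ.
det = 286·6 − 30² = 816.
a = ((-334)·6 − 30·(-37))/816 = -149/136; b = (286·(-37) − 30·(-334))/816 = -281/408.

a = -1.096, b = -0.689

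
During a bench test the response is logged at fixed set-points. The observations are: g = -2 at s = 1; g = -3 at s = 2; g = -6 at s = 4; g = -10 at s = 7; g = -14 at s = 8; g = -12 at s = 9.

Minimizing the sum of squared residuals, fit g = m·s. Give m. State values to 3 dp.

m = -1.498

Sums needed: Σs·s = 215.
Moment sums: Σs·g = -322.
AᵀA·[m]ᵀ = Aᵀg becomes [[215]]·[m]ᵀ = [-322]ᵀ.
Hence m = -322 / 215 ≈ -1.49767.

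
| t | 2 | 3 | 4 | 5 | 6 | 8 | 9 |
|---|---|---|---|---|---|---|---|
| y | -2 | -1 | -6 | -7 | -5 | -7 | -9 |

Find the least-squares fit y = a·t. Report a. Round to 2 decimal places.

a = -0.99

Sums needed: Σt·t = 235.
For Mᵀy: Σt·y = -233.
So MᵀM·[a]ᵀ = Mᵀy: [[235]]·[a]ᵀ = [-233]ᵀ.
a = (-233)/235 = -0.991489.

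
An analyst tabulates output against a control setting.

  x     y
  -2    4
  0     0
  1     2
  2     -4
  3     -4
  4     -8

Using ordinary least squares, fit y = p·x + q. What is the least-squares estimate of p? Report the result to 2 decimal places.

The normal equations are: 34·p + 8·q = -58;  8·p + 6·q = -10.
(Σx·x = 34, Σx = 8, Σ1 = 6, Σx·y = -58, Σy = -10.)
Determinant 34·6 − 8² = 140.
p = ((-58)·6 − 8·(-10))/140 = -67/35; q = (34·(-10) − 8·(-58))/140 = 31/35.

p = -1.91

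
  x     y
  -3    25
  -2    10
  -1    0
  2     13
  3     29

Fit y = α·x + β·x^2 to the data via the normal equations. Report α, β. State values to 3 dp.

The normal equations are: 27·α + (-1)·β = 18;  (-1)·α + 195·β = 578.
Eliminating β: 195·(row 1) − (-1)·(row 2) gives 5264·α = 195·18 − (-1)·578 = 4088, so α = 73/94.
Then β = (578 − (-1)·(73/94))/195 = 279/94.

α = 0.777, β = 2.968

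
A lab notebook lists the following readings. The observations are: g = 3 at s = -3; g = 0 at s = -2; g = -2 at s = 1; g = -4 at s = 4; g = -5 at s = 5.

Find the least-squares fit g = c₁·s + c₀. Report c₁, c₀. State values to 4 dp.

From the data, Σs·s = 55, Σs = 5, Σ1 = 5.
And Σs·g = -52, Σg = -8.
Eliminating c₀: 5·(row 1) − 5·(row 2) gives 250·c₁ = 5·(-52) − 5·(-8) = -220, so c₁ = -22/25.
Then c₀ = ((-8) − 5·(-22/25))/5 = -18/25.

c₁ = -0.8800, c₀ = -0.7200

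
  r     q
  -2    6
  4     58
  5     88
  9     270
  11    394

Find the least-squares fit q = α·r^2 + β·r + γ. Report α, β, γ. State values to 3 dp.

α = 3.023, β = 2.719, γ = -0.817

Entries of AᵀA: Σr^2·r^2 = 22099, Σr^2·r = 2241, Σr^2 = 247, Σr·r = 247, Σr = 27, Σ1 = 5.
For Aᵀq: Σr^2·q = 72696, Σr·q = 7424, Σq = 816.
Normal equations: [[22099, 2241, 247]; [2241, 247, 27]; [247, 27, 5]]·[α, β, γ]ᵀ = [72696, 7424, 816]ᵀ.
Row-reducing yields α = 674820/223231, β = 606968/223231, γ = -182436/223231.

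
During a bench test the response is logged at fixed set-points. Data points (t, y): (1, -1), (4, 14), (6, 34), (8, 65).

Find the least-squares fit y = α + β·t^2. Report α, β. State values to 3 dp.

Sums needed: Σ1 = 4, Σt^2 = 117, Σt^2·t^2 = 5649.
Right-hand side: Σy = 112, Σt^2·y = 5607.
Determinant 4·5649 − 117² = 8907.
α = (112·5649 − 117·5607)/8907 = -7777/2969; β = (4·5607 − 117·112)/8907 = 3108/2969.

α = -2.619, β = 1.047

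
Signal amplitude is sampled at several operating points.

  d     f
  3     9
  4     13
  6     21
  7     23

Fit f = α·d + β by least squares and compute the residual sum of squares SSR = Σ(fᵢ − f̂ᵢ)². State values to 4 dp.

SSR = 1.4000

MᵀM·[α, β]ᵀ = Mᵀf reads: 110·α + 20·β = 366;  20·α + 4·β = 66.
Δ = 110·4 − 20² = 40.
α = (366·4 − 20·66)/40 = 18/5; β = (110·66 − 20·366)/40 = -3/2.
Residuals: -3/10, 1/10, 9/10, -7/10; SSR = 7/5.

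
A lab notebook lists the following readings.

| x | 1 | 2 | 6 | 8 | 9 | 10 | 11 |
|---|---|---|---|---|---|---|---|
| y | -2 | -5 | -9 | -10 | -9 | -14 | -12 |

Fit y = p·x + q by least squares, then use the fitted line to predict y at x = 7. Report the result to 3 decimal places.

Setting ∂/∂p … = 0 gives: 407·p + 47·q = -499;  47·p + 7·q = -61.
Δ = 407·7 − 47² = 640.
p = ((-499)·7 − 47·(-61))/640 = -313/320; q = (407·(-61) − 47·(-499))/640 = -687/320.
At x = 7: ŷ = (-313/320)·(7) + (-687/320)·(1) = -1439/160.

ŷ = -8.994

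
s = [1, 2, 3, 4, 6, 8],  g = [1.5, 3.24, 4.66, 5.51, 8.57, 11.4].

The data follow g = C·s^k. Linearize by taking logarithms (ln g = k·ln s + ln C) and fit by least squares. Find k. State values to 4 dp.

Let Y = ln g. Fitting Y = k·ln s + ln C by least squares:
Sums: Σln s = 7.0493, Σ(ln s)² = 11.1437, Σln g = 9.4085, Σln s·ln g = 13.7812.
Normal system: [[11.1437, 7.0493]; [7.0493, 6]]·[k, ln C]ᵀ = [13.7812, 9.4085]ᵀ.
Solving (det = 17.1702): k = 0.95305, ln C = 0.44836.

k = 0.9531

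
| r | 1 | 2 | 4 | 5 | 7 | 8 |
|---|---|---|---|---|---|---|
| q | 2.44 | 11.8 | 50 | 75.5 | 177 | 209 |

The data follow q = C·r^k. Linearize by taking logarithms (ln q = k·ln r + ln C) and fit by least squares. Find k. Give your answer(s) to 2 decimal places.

Linearized form: ln q = k·ln r + ln C. From the 6 transformed points,
AᵀA = [[13.1032, 7.7142]; [7.7142, 6]], rhs = [35.2748, 22.1147]ᵀ  (here Σln r = 7.7142, Σ(ln r)² = 13.1032, Σln q = 22.1147, Σln r·ln q = 35.2748).
Δ = 13.1032·6 − (7.7142)² = 19.1098; k = (35.2748·6 − 7.7142·22.1147)/19.1098 = 2.14814, ln C = (13.1032·22.1147 − 7.7142·35.2748)/19.1098 = 0.92392.

k = 2.15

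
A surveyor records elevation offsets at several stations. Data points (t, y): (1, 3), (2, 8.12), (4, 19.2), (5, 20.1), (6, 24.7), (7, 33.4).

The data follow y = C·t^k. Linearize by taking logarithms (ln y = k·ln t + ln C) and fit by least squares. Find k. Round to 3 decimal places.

Linearized form: ln y = k·ln t + ln C. From the 6 transformed points,
Σln t = 7.4265, Σ(ln t)² = 11.9895, Σln y = 15.8639, Σln t·ln y = 22.9507.
Normal system: [[11.9895, 7.4265]; [7.4265, 6]]·[k, ln C]ᵀ = [22.9507, 15.8639]ᵀ.
Solving (det = 16.7835): k = 1.18508, ln C = 1.17714.

k = 1.185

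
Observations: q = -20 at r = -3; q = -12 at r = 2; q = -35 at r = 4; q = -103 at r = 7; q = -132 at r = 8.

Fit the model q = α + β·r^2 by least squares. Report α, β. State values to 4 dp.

α = -2.8762, β = -2.0255

Entries of AᵀA: Σ1 = 5, Σr^2 = 142, Σr^2·r^2 = 6850.
Moment sums: Σq = -302, Σr^2·q = -14283.
det = 5·6850 − 142² = 14086.
α = ((-302)·6850 − 142·(-14283))/14086 = -20257/7043; β = (5·(-14283) − 142·(-302))/14086 = -28531/14086.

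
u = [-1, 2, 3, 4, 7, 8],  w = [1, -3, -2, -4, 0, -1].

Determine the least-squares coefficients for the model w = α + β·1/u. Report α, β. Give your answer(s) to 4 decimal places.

Setting ∂/∂α … = 0 gives: 6·α + (59/168)·β = -9;  (59/168)·α + (41197/28224)·β = -103/24.
(Σ1 = 6, Σ1/u = 59/168, Σ1/u·1/u = 41197/28224, Σw = -9, Σ1/u·w = -103/24.)
det = 6·(41197/28224) − (59/168)² = 243701/28224.
α = ((-9)·(41197/28224) − (59/168)·(-103/24))/(243701/28224) = -328234/243701; β = (6·(-103/24) − (59/168)·(-9))/(243701/28224) = -637560/243701.

α = -1.3469, β = -2.6162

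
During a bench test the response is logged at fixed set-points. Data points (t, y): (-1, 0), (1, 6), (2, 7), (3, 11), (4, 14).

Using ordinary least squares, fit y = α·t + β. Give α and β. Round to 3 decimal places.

α = 2.743, β = 2.662

Entries of AᵀA: Σt·t = 31, Σt = 9, Σ1 = 5.
Right-hand side: Σt·y = 109, Σy = 38.
Determinant 31·5 − 9² = 74.
α = (109·5 − 9·38)/74 = 203/74; β = (31·38 − 9·109)/74 = 197/74.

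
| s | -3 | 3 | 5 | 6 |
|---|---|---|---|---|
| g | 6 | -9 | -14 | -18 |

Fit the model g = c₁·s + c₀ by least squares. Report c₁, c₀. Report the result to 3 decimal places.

c₁ = -2.600, c₀ = -1.600

Compute the Gram sums: Σs·s = 79, Σs = 11, Σ1 = 4.
Right-hand side: Σs·g = -223, Σg = -35.
Normal equations: [[79, 11]; [11, 4]]·[c₁, c₀]ᵀ = [-223, -35]ᵀ.
Δ = 79·4 − 11² = 195.
c₁ = ((-223)·4 − 11·(-35))/195 = -13/5; c₀ = (79·(-35) − 11·(-223))/195 = -8/5.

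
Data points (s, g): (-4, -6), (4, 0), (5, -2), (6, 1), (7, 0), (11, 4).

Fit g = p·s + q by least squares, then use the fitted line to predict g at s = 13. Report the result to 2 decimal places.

Sums needed: Σs·s = 263, Σs = 29, Σ1 = 6.
For Xᵀg: Σs·g = 64, Σg = -3.
So XᵀX·[p, q]ᵀ = Xᵀg: [[263, 29]; [29, 6]]·[p, q]ᵀ = [64, -3]ᵀ.
Eliminating q: 6·(row 1) − 29·(row 2) gives 737·p = 6·64 − 29·(-3) = 471, so p = 471/737.
Then q = ((-3) − 29·(471/737))/6 = -2645/737.
At s = 13: ĝ = (471/737)·(13) + (-2645/737)·(1) = 3478/737.

ĝ = 4.72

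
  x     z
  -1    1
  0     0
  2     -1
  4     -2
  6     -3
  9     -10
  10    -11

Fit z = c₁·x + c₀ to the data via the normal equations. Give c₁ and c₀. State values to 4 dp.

c₁ = -1.0744, c₀ = 0.8903

The normal equations are: 238·c₁ + 30·c₀ = -229;  30·c₁ + 7·c₀ = -26.
(Σx·x = 238, Σx = 30, Σ1 = 7, Σx·z = -229, Σz = -26.)
Eliminating c₀: 7·(row 1) − 30·(row 2) gives 766·c₁ = 7·(-229) − 30·(-26) = -823, so c₁ = -823/766.
Then c₀ = ((-26) − 30·(-823/766))/7 = 341/383.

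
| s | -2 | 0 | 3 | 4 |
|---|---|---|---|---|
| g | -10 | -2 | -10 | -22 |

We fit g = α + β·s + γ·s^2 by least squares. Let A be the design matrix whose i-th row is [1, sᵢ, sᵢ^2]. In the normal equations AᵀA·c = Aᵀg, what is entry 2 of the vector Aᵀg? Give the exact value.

Entry 2 ↔ basis s, so (Aᵀg)_{2} = Σᵢ (s)·gᵢ = (-2)·(-10) + (0)·(-2) + (3)·(-10) + (4)·(-22) = -98.

-98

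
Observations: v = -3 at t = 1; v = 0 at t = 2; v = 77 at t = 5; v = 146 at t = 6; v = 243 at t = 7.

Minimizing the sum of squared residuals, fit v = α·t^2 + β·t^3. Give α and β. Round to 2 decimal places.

α = -1.64, β = 0.94

Normal-equation sums: Σt^2·t^2 = 4339, Σt^2·t^3 = 27741, Σt^3·t^3 = 179995.
For Aᵀv: Σt^2·v = 19085, Σt^3·v = 124507.
Δ = 4339·179995 − 27741² = 11435224.
α = (19085·179995 − 27741·124507)/11435224 = -2343014/1429403; β = (4339·124507 − 27741·19085)/11435224 = 1349861/1429403.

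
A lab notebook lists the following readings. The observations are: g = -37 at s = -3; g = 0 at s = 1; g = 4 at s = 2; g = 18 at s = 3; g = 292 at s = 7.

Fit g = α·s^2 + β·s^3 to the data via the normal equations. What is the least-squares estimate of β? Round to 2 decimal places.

β = 1.00

From the data, Σs^2·s^2 = 2580, Σs^2·s^3 = 16840, Σs^3·s^3 = 119172.
Right-hand side: Σs^2·g = 14153, Σs^3·g = 101673.
So MᵀM·[α, β]ᵀ = Mᵀg: [[2580, 16840]; [16840, 119172]]·[α, β]ᵀ = [14153, 101673]ᵀ.
Determinant 2580·119172 − 16840² = 23878160.
α = (14153·119172 − 16840·101673)/23878160 = -6383001/5969540; β = (2580·101673 − 16840·14153)/23878160 = 1198991/1193908.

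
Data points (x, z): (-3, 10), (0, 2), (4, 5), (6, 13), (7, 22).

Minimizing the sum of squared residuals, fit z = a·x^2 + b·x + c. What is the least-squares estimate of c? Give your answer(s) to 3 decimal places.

Forming MᵀM = [[4034, 596, 110]; [596, 110, 14]; [110, 14, 5]] and Mᵀz = [1716, 222, 52]ᵀ gives MᵀM·[a, b, c]ᵀ = Mᵀz.
Row-reducing yields a = 7706/13053, b = -17261/13053, c = 4850/4351.

c = 1.115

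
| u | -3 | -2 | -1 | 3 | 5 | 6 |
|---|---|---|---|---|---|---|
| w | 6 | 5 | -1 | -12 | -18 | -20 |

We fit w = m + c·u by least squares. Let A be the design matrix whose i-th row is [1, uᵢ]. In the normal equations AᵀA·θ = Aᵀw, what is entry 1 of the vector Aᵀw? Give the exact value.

-40

Entry 1 ↔ basis 1, so (Aᵀw)_{1} = Σᵢ wᵢ = (1)·(6) + (1)·(5) + (1)·(-1) + (1)·(-12) + (1)·(-18) + (1)·(-20) = -40.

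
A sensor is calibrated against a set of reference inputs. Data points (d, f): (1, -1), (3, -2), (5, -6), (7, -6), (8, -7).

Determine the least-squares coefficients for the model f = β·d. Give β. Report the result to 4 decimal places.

With design matrix X, XᵀX = [[148]] and Xᵀf = [-135]ᵀ.
Hence β = -135 / 148 ≈ -0.912162.

β = -0.9122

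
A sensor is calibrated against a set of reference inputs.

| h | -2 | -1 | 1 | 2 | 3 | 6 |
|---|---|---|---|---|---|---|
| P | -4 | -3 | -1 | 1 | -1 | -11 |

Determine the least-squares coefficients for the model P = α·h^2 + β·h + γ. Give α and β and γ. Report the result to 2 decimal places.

Setting ∂/∂α … = 0 gives: 1411·α + 243·β + 55·γ = -421;  243·α + 55·β + 9·γ = -57;  55·α + 9·β + 6·γ = -19.
Row-reducing yields α = -4252/8905, β = 10329/8905, γ = -4716/8905.

α = -0.48, β = 1.16, γ = -0.53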